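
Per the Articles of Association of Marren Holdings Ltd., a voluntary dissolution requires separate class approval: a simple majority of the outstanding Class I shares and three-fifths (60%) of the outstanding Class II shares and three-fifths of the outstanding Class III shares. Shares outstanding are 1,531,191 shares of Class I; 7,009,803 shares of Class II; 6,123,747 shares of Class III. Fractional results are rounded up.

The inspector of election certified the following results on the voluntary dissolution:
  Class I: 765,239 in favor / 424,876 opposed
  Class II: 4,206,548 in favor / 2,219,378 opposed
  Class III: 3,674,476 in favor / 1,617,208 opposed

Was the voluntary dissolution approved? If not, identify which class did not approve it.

Not approved — the Class I shares did not give the required vote.

Class I: a majority of 1531191 is 765596; 765,596 required, 765,239 in favor — not approved.
Class II: 3/5 of 7009803 = 4205881.80, rounded up to 4205882; 4,205,882 required, 4,206,548 in favor — approved.
Class III: 3/5 of 6123747 = 3674248.20, rounded up to 3674249; 3,674,249 required, 3,674,476 in favor — approved.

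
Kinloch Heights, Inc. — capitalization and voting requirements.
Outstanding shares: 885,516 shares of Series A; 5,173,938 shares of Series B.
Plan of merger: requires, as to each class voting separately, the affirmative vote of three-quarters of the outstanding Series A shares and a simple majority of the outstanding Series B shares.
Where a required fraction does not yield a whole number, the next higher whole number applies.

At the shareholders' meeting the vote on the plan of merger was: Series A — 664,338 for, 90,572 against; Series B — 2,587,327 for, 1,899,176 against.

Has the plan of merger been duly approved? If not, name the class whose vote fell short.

Series A: 3/4 of 885516 = 664137; 664,137 required, 664,338 in favor — approved.
Series B: a majority of 5173938 is 2586970; 2,586,970 required, 2,587,327 in favor — approved.

Approved — every class gave the required vote.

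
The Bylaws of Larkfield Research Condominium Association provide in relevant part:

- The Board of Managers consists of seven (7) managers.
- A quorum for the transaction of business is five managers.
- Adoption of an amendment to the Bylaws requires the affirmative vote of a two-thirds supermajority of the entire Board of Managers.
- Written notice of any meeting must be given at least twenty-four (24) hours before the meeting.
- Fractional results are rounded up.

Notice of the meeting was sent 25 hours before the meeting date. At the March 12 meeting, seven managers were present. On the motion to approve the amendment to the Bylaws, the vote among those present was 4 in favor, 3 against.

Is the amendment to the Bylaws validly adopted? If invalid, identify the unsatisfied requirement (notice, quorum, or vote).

Notice: 25 hours given; 24 required (25 ≥ 24). Satisfied.
Quorum: 7 present; quorum is 5. Satisfied.
Vote: the amendment to the Bylaws requires two-thirds of the entire Board of Managers (7). 2/3 of 7 = 4.67, rounded up to 5, so 5 affirmative votes are needed; 4 voted in favor. Not satisfied.

Invalid — vote requirement not satisfied.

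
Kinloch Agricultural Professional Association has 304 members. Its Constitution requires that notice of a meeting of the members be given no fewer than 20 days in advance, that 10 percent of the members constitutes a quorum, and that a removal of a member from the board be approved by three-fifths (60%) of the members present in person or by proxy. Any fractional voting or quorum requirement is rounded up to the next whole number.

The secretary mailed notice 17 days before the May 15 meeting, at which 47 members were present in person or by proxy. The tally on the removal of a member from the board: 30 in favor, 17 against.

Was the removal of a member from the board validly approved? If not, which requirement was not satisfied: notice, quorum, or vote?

Invalid — notice requirement not satisfied.

Notice: 17 days given; 20 required. Not satisfied.
Quorum: 10% of 304 = 30.40, rounded up to 31; 47 present. Satisfied.
Vote: requires three-fifths of those present (47); 3/5 of 47 = 28.20, rounded up to 29, so 29 needed; 30 in favor. Satisfied.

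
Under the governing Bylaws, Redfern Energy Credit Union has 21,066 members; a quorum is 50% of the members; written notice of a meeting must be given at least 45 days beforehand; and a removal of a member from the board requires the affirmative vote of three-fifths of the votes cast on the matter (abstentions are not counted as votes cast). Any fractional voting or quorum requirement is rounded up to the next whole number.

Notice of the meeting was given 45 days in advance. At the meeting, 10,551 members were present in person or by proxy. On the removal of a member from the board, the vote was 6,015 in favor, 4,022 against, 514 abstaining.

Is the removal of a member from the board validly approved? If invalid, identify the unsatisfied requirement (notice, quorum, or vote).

Notice: 45 days given; 45 required. Satisfied.
Quorum: 50% of 21,066 = 10,533; 10,551 present. Satisfied.
Vote: requires three-fifths of the votes cast (10,551 − 514 abstaining = 10,037); 3/5 of 10037 = 6022.20, rounded up to 6023, so 6,023 needed; 6,015 in favor. Not satisfied.

Invalid — vote requirement not satisfied.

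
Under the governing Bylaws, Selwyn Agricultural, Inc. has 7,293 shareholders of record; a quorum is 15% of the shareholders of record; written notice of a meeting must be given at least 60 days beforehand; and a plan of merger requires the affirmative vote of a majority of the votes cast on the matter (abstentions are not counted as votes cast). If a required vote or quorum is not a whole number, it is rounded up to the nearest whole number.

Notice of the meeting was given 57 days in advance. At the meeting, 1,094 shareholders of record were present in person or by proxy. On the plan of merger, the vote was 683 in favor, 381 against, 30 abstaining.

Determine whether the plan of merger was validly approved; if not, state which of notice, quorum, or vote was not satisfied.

Notice: 57 days given; 60 required. Not satisfied.
Quorum: 15% of 7,293 = 1,093.95, rounded up to 1,094; 1,094 present. Satisfied.
Vote: requires a majority of the votes cast (1,094 − 30 abstaining = 1,064); a majority of 1064 is 533, so 533 needed; 683 in favor. Satisfied.

Invalid — notice requirement not satisfied.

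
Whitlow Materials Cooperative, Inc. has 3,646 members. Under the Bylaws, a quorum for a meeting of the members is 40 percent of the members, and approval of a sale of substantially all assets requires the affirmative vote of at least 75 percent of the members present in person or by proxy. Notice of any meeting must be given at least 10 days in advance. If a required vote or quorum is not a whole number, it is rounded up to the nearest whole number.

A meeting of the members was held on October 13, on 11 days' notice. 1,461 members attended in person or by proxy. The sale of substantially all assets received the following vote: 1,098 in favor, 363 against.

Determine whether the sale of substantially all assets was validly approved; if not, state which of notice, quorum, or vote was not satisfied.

Notice: 11 days given; 10 required. Satisfied.
Quorum: 40% of 3,646 = 1,458.40, rounded up to 1,459; 1,461 present. Satisfied.
Vote: requires three-fourths of those present (1,461); 3/4 of 1461 = 1095.75, rounded up to 1096, so 1,096 needed; 1,098 in favor. Satisfied.

Valid — all requirements satisfied.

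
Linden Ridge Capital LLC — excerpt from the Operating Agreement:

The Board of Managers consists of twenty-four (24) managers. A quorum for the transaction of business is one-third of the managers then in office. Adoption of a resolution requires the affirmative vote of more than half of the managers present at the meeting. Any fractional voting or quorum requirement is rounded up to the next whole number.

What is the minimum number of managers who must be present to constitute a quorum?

8

1/3 of 24 = 8.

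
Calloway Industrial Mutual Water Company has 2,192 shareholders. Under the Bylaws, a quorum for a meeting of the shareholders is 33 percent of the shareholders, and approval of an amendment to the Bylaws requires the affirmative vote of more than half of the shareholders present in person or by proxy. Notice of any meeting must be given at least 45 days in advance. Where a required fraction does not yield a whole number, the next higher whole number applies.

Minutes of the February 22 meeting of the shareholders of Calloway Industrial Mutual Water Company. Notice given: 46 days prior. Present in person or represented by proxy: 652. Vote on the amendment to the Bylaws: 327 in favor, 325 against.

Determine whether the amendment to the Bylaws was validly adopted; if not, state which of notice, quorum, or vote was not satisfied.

Invalid — quorum requirement not satisfied.

Notice: 46 days given; 45 required. Satisfied.
Quorum: 33% of 2,192 = 723.36, rounded up to 724; 652 present. Not satisfied.
Vote: requires a majority of those present (652); a majority of 652 is 327, so 327 needed; 327 in favor. Satisfied.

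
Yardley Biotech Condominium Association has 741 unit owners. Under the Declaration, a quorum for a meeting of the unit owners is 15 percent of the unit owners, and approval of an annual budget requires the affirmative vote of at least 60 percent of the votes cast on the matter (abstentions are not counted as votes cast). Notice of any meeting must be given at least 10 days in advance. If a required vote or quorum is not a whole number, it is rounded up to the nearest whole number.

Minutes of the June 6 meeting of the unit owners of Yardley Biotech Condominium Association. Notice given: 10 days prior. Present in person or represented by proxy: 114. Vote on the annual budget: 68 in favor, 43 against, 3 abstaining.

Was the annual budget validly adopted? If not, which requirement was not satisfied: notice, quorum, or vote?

Valid — all requirements satisfied.

Notice: 10 days given; 10 required. Satisfied.
Quorum: 15% of 741 = 111.15, rounded up to 112; 114 present. Satisfied.
Vote: requires three-fifths of the votes cast (114 − 3 abstaining = 111); 3/5 of 111 = 66.60, rounded up to 67, so 67 needed; 68 in favor. Satisfied.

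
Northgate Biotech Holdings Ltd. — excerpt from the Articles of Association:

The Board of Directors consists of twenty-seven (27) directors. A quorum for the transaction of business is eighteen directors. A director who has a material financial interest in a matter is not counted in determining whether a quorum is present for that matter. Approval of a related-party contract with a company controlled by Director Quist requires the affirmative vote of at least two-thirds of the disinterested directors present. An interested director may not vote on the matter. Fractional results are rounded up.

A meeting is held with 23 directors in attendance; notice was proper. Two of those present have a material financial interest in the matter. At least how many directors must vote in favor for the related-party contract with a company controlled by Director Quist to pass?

14

The related-party contract with a company controlled by Director Quist requires two-thirds of the disinterested directors present (23 − 2 = 21).
2/3 of 21 = 14.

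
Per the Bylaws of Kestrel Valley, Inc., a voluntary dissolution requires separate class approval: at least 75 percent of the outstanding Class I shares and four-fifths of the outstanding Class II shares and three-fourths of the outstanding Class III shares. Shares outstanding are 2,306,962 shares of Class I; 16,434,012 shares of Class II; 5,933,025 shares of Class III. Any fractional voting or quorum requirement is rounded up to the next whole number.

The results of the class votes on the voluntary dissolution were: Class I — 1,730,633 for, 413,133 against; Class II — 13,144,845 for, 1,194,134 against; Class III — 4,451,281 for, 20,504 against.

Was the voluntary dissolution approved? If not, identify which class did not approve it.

Class I: 3/4 of 2306962 = 1730221.50, rounded up to 1730222; 1,730,222 required, 1,730,633 in favor — approved.
Class II: 4/5 of 16434012 = 13147209.60, rounded up to 13147210; 13,147,210 required, 13,144,845 in favor — not approved.
Class III: 3/4 of 5933025 = 4449768.75, rounded up to 4449769; 4,449,769 required, 4,451,281 in favor — approved.

Not approved — the Class II shares did not give the required vote.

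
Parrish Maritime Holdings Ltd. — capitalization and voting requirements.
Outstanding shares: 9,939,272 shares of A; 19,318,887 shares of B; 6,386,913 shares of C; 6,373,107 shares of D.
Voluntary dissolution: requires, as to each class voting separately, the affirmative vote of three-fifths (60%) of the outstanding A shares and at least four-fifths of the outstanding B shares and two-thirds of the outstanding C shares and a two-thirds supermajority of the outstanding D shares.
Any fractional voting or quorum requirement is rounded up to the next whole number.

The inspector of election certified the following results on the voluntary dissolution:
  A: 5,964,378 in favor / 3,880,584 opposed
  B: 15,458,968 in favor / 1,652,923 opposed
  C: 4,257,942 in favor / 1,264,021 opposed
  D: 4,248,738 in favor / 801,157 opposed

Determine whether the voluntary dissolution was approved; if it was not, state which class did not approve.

A: 3/5 of 9939272 = 5963563.20, rounded up to 5963564; 5,963,564 required, 5,964,378 in favor — approved.
B: 4/5 of 19318887 = 15455109.60, rounded up to 15455110; 15,455,110 required, 15,458,968 in favor — approved.
C: 2/3 of 6386913 = 4257942; 4,257,942 required, 4,257,942 in favor — approved.
D: 2/3 of 6373107 = 4248738; 4,248,738 required, 4,248,738 in favor — approved.

Approved — every class gave the required vote.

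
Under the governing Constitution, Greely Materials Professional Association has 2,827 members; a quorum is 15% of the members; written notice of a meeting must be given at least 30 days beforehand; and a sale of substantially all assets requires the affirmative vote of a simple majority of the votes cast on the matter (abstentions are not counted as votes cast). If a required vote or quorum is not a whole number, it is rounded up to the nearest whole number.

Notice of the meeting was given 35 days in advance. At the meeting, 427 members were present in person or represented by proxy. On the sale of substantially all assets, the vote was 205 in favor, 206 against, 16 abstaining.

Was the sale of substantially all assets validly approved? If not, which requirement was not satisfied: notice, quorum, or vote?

Notice: 35 days given; 30 required. Satisfied.
Quorum: 15% of 2,827 = 424.05, rounded up to 425; 427 present. Satisfied.
Vote: requires a majority of the votes cast (427 − 16 abstaining = 411); a majority of 411 is 206, so 206 needed; 205 in favor. Not satisfied.

Invalid — vote requirement not satisfied.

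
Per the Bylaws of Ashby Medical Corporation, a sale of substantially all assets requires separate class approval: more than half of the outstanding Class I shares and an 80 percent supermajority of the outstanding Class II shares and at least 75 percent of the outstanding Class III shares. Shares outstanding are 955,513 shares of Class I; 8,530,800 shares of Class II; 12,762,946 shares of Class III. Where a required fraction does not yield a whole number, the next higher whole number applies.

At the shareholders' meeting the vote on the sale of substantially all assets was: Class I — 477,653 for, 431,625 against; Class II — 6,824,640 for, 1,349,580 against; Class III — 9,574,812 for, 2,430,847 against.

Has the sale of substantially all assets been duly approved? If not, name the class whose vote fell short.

Class I: a majority of 955513 is 477757; 477,757 required, 477,653 in favor — not approved.
Class II: 4/5 of 8530800 = 6824640; 6,824,640 required, 6,824,640 in favor — approved.
Class III: 3/4 of 12762946 = 9572209.50, rounded up to 9572210; 9,572,210 required, 9,574,812 in favor — approved.

Not approved — the Class I shares did not give the required vote.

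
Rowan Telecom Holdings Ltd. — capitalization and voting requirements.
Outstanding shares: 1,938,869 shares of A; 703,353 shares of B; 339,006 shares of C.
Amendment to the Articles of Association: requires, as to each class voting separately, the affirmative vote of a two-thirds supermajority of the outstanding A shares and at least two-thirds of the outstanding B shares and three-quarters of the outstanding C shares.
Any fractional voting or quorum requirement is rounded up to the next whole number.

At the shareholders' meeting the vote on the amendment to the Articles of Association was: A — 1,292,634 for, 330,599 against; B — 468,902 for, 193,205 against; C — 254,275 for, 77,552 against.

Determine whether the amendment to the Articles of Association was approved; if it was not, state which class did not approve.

Approved — every class gave the required vote.

A: 2/3 of 1938869 = 1292579.33, rounded up to 1292580; 1,292,580 required, 1,292,634 in favor — approved.
B: 2/3 of 703353 = 468902; 468,902 required, 468,902 in favor — approved.
C: 3/4 of 339006 = 254254.50, rounded up to 254255; 254,255 required, 254,275 in favor — approved.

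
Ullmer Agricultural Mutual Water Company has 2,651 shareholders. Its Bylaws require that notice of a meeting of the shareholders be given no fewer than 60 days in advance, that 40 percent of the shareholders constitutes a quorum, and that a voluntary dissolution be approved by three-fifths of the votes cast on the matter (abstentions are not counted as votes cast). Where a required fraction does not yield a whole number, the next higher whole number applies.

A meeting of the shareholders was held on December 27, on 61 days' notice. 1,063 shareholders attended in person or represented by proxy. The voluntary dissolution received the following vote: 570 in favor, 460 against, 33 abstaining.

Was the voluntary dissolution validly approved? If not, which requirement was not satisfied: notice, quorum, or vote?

Notice: 61 days given; 60 required. Satisfied.
Quorum: 40% of 2,651 = 1,060.40, rounded up to 1,061; 1,063 present. Satisfied.
Vote: requires three-fifths of the votes cast (1,063 − 33 abstaining = 1,030); 3/5 of 1030 = 618, so 618 needed; 570 in favor. Not satisfied.

Invalid — vote requirement not satisfied.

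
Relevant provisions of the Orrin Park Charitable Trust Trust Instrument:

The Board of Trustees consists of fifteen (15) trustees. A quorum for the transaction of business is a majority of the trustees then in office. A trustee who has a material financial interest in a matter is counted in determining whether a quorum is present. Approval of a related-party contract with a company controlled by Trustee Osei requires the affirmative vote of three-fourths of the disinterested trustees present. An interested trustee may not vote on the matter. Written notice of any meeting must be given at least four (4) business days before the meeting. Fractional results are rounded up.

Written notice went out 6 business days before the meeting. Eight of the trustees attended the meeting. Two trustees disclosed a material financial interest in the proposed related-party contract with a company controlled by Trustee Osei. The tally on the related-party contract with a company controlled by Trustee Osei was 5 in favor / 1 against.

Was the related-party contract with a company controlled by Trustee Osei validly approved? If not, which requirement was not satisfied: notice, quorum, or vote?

Notice: 6 business days given; 4 required (6 ≥ 4). Satisfied.
Quorum: 8 present (interested trustees count toward quorum); quorum is 8. Satisfied.
Vote: the related-party contract with a company controlled by Trustee Osei requires three-fourths of the disinterested trustees present (8 − 2 = 6). 3/4 of 6 = 4.50, rounded up to 5, so 5 affirmative votes are needed; 5 voted in favor. Satisfied.

Valid — all requirements satisfied.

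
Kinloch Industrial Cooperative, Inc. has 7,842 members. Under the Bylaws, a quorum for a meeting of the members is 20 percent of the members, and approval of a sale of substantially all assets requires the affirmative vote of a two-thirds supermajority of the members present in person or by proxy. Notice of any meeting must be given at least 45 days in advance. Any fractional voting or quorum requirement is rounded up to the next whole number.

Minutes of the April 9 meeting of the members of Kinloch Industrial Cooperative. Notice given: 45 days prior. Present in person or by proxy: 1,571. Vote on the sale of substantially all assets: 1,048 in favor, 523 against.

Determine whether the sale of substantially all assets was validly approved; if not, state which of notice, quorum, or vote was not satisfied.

Valid — all requirements satisfied.

Notice: 45 days given; 45 required. Satisfied.
Quorum: 20% of 7,842 = 1,568.40, rounded up to 1,569; 1,571 present. Satisfied.
Vote: requires two-thirds of those present (1,571); 2/3 of 1571 = 1047.33, rounded up to 1048, so 1,048 needed; 1,048 in favor. Satisfied.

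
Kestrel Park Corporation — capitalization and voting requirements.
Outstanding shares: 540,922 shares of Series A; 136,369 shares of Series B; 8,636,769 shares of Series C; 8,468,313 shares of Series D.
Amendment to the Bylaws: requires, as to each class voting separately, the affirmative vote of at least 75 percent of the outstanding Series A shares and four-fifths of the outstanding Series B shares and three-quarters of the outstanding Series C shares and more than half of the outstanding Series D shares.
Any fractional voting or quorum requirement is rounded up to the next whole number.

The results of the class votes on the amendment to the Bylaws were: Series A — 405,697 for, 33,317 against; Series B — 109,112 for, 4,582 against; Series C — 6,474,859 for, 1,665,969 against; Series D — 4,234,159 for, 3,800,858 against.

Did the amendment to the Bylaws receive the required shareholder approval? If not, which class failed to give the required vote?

Series A: 3/4 of 540922 = 405691.50, rounded up to 405692; 405,692 required, 405,697 in favor — approved.
Series B: 4/5 of 136369 = 109095.20, rounded up to 109096; 109,096 required, 109,112 in favor — approved.
Series C: 3/4 of 8636769 = 6477576.75, rounded up to 6477577; 6,477,577 required, 6,474,859 in favor — not approved.
Series D: a majority of 8468313 is 4234157; 4,234,157 required, 4,234,159 in favor — approved.

Not approved — the Series C shares did not give the required vote.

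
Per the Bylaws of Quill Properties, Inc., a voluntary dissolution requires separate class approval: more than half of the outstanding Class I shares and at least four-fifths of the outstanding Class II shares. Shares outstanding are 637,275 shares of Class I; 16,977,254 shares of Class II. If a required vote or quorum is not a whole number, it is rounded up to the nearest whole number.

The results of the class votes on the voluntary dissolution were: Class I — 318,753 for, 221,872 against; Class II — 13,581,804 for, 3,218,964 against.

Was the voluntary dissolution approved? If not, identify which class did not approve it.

Class I: a majority of 637275 is 318638; 318,638 required, 318,753 in favor — approved.
Class II: 4/5 of 16977254 = 13581803.20, rounded up to 13581804; 13,581,804 required, 13,581,804 in favor — approved.

Approved — every class gave the required vote.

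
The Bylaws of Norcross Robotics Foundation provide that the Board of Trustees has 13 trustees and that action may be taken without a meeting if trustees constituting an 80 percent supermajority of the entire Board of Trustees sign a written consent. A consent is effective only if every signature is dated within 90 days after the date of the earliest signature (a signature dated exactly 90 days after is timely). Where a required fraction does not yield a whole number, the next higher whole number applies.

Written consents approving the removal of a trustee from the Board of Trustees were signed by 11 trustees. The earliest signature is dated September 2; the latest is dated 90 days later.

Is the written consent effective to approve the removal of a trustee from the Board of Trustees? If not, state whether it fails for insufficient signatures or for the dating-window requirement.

Signatures required: an 80 percent supermajority of 13 — 4/5 of 13 = 10.40, rounded up to 11, so 11 needed; 11 signed. Sufficient.
Dating window: the latest signature is 90 days after the earliest; the limit is 90 days. Within the window.

Effective — both the signature and dating-window requirements are satisfied.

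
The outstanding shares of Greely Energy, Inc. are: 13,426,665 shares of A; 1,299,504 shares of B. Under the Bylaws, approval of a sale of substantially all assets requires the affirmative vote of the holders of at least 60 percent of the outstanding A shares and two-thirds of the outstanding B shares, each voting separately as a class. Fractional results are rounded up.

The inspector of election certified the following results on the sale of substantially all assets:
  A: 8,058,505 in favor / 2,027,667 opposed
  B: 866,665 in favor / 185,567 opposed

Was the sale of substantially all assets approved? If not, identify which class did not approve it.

Approved — every class gave the required vote.

A: 3/5 of 13426665 = 8055999; 8,055,999 required, 8,058,505 in favor — approved.
B: 2/3 of 1299504 = 866336; 866,336 required, 866,665 in favor — approved.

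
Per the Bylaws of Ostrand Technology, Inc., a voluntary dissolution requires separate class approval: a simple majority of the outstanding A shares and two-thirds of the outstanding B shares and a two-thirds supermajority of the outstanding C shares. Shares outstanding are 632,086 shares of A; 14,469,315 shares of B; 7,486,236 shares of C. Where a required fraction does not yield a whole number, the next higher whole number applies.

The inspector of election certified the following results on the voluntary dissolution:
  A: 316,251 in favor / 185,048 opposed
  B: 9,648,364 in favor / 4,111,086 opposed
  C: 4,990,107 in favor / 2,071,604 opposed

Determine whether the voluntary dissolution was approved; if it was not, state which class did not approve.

Not approved — the C shares did not give the required vote.

A: a majority of 632086 is 316044; 316,044 required, 316,251 in favor — approved.
B: 2/3 of 14469315 = 9646210; 9,646,210 required, 9,648,364 in favor — approved.
C: 2/3 of 7486236 = 4990824; 4,990,824 required, 4,990,107 in favor — not approved.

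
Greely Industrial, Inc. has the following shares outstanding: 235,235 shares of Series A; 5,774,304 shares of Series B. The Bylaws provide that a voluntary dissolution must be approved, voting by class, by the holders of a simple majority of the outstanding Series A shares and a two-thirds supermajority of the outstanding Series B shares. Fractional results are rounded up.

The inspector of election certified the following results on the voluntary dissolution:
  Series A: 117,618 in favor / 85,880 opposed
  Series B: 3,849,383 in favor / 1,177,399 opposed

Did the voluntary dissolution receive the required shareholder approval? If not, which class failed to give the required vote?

Not approved — the Series B shares did not give the required vote.

Series A: a majority of 235235 is 117618; 117,618 required, 117,618 in favor — approved.
Series B: 2/3 of 5774304 = 3849536; 3,849,536 required, 3,849,383 in favor — not approved.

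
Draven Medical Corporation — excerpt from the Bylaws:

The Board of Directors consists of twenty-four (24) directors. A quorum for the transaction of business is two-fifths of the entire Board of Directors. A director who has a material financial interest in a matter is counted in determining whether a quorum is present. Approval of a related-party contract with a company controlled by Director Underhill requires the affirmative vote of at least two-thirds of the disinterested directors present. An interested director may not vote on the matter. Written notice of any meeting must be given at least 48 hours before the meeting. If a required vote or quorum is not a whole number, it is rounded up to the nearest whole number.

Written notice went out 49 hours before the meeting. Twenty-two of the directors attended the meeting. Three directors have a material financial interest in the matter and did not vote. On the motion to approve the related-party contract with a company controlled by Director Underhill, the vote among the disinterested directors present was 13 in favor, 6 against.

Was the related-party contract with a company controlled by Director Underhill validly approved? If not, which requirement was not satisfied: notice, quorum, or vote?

Notice: 49 hours given; 48 required (49 ≥ 48). Satisfied.
Quorum: 22 present (interested directors count toward quorum); quorum is 10. Satisfied.
Vote: the related-party contract with a company controlled by Director Underhill requires two-thirds of the disinterested directors present (22 − 3 = 19). 2/3 of 19 = 12.67, rounded up to 13, so 13 affirmative votes are needed; 13 voted in favor. Satisfied.

Valid — all requirements satisfied.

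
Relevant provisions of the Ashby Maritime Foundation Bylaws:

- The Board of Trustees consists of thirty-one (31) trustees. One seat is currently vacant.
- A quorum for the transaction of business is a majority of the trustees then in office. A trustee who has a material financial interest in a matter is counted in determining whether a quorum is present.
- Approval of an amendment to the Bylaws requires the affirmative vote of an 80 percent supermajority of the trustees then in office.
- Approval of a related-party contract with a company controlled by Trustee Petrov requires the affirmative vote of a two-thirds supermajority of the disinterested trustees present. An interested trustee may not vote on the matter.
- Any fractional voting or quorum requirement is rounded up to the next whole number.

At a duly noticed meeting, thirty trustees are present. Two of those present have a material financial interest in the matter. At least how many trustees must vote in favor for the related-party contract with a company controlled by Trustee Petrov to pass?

The related-party contract with a company controlled by Trustee Petrov requires two-thirds of the disinterested trustees present (30 − 2 = 28).
2/3 of 28 = 18.67, rounded up to 19.

19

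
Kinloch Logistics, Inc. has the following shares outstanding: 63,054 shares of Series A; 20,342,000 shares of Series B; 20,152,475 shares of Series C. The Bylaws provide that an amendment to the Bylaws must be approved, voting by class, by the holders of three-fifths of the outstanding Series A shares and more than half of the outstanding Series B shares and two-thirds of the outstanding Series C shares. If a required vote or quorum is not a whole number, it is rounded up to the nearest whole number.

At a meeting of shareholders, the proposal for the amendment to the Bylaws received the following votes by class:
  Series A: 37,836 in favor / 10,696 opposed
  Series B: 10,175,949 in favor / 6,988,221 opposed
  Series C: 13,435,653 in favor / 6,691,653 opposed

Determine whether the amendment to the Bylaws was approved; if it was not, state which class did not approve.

Approved — every class gave the required vote.

Series A: 3/5 of 63054 = 37832.40, rounded up to 37833; 37,833 required, 37,836 in favor — approved.
Series B: a majority of 20342000 is 10171001; 10,171,001 required, 10,175,949 in favor — approved.
Series C: 2/3 of 20152475 = 13434983.33, rounded up to 13434984; 13,434,984 required, 13,435,653 in favor — approved.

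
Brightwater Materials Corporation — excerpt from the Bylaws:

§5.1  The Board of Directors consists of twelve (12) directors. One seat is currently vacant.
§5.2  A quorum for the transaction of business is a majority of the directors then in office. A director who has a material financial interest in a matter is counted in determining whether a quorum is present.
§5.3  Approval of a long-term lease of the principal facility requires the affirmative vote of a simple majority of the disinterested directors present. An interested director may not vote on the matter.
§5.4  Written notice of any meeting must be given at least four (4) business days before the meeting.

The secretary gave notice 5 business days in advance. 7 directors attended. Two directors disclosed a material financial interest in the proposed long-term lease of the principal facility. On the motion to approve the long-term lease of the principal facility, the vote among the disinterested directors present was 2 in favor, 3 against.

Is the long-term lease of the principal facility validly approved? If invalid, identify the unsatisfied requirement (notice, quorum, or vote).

Invalid — vote requirement not satisfied.

Notice: 5 business days given; 4 required (5 ≥ 4). Satisfied.
Quorum: 7 present (interested directors count toward quorum); quorum is 6. Satisfied.
Vote: the long-term lease of the principal facility requires a majority of the disinterested directors present (7 − 2 = 5). A majority of 5 is 3, so 3 affirmative votes are needed; 2 voted in favor. Not satisfied.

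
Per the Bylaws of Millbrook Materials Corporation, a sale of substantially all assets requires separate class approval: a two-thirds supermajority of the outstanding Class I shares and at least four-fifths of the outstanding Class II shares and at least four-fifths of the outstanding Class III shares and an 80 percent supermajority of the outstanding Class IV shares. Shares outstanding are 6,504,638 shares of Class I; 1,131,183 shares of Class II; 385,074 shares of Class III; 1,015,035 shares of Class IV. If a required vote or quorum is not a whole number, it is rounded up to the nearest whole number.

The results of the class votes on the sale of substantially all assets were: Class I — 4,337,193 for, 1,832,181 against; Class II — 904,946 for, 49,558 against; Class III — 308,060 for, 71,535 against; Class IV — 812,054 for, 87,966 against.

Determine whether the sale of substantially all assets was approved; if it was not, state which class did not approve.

Not approved — the Class II shares did not give the required vote.

Class I: 2/3 of 6504638 = 4336425.33, rounded up to 4336426; 4,336,426 required, 4,337,193 in favor — approved.
Class II: 4/5 of 1131183 = 904946.40, rounded up to 904947; 904,947 required, 904,946 in favor — not approved.
Class III: 4/5 of 385074 = 308059.20, rounded up to 308060; 308,060 required, 308,060 in favor — approved.
Class IV: 4/5 of 1015035 = 812028; 812,028 required, 812,054 in favor — approved.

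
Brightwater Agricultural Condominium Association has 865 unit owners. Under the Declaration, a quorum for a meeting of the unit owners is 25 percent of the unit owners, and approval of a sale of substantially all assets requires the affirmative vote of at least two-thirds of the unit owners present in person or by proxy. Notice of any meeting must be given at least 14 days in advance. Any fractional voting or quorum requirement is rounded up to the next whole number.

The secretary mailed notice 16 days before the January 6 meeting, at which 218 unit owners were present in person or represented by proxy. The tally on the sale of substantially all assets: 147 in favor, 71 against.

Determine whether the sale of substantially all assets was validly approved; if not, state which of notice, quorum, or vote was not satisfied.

Notice: 16 days given; 14 required. Satisfied.
Quorum: 25% of 865 = 216.25, rounded up to 217; 218 present. Satisfied.
Vote: requires two-thirds of those present (218); 2/3 of 218 = 145.33, rounded up to 146, so 146 needed; 147 in favor. Satisfied.

Valid — all requirements satisfied.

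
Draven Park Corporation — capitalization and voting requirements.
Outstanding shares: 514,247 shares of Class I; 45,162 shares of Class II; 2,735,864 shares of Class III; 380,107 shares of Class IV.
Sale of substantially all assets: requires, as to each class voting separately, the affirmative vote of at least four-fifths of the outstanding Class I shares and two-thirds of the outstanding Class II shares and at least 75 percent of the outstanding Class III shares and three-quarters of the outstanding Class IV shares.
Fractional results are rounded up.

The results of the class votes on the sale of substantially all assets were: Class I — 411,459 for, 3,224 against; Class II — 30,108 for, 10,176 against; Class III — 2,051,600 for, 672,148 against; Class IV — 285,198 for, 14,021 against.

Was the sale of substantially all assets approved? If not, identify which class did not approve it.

Not approved — the Class III shares did not give the required vote.

Class I: 4/5 of 514247 = 411397.60, rounded up to 411398; 411,398 required, 411,459 in favor — approved.
Class II: 2/3 of 45162 = 30108; 30,108 required, 30,108 in favor — approved.
Class III: 3/4 of 2735864 = 2051898; 2,051,898 required, 2,051,600 in favor — not approved.
Class IV: 3/4 of 380107 = 285080.25, rounded up to 285081; 285,081 required, 285,198 in favor — approved.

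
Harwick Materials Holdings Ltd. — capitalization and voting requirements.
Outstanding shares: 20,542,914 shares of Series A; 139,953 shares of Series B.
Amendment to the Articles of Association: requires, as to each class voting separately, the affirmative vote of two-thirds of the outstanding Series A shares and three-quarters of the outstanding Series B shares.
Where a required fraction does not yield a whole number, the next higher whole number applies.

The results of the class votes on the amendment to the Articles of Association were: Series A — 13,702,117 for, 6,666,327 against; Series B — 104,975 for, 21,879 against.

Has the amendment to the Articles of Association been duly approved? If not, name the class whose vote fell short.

Series A: 2/3 of 20542914 = 13695276; 13,695,276 required, 13,702,117 in favor — approved.
Series B: 3/4 of 139953 = 104964.75, rounded up to 104965; 104,965 required, 104,975 in favor — approved.

Approved — every class gave the required vote.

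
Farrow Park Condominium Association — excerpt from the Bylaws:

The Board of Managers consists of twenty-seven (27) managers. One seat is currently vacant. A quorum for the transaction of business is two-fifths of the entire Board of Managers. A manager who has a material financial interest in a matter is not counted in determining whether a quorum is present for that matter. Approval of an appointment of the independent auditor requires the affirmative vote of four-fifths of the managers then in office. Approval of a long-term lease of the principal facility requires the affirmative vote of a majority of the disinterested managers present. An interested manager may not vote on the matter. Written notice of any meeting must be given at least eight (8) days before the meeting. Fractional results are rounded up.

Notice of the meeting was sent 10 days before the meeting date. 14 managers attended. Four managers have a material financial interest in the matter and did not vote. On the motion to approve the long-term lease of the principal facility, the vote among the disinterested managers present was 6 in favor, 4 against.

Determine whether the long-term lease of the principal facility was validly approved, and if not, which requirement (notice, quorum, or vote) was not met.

Invalid — quorum requirement not satisfied.

Notice: 10 days given; 8 required (10 ≥ 8). Satisfied.
Quorum: 14 present, but the 4 interested managers do not count, leaving 10. Quorum is 11. Not satisfied.
Vote: the long-term lease of the principal facility requires a majority of the disinterested managers present (14 − 4 = 10). A majority of 10 is 6, so 6 affirmative votes are needed; 6 voted in favor. Satisfied. (Moot — without a quorum no business can be validly transacted.)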